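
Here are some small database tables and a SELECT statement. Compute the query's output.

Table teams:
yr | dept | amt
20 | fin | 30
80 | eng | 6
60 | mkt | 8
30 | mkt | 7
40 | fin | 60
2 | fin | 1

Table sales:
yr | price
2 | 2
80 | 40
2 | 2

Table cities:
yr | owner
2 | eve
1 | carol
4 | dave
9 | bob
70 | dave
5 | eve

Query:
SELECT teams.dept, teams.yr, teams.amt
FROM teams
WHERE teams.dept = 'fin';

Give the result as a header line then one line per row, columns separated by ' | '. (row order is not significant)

== RESULT ==
teams.dept | teams.yr | teams.amt
fin | 20 | 30
fin | 40 | 60
fin | 2 | 1

Derivation:
After WHERE (3 rows):
teams.yr | teams.dept | teams.amt
20 | fin | 30
40 | fin | 60
2 | fin | 1
After SELECT (3 rows):
teams.dept | teams.yr | teams.amt
fin | 20 | 30
fin | 40 | 60
fin | 2 | 1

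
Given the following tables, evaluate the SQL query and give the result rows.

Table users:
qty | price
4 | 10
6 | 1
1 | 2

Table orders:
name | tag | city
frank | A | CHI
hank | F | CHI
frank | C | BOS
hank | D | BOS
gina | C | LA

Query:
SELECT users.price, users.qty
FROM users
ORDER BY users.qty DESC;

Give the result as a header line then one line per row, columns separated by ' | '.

After SELECT (3 rows):
users.price | users.qty
10 | 4
1 | 6
2 | 1
After ORDER BY (3 rows):
users.price | users.qty
1 | 6
10 | 4
2 | 1

== RESULT ==
users.price | users.qty
1 | 6
10 | 4
2 | 1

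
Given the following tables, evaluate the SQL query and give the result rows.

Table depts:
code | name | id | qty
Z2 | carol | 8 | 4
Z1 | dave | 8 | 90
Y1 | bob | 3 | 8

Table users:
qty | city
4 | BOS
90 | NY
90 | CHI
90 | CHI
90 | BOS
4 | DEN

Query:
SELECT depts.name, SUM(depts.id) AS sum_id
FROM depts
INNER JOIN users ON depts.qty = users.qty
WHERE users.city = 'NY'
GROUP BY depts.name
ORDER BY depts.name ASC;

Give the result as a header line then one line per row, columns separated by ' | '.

== RESULT ==
depts.name | sum_id
dave | 8

Derivation:
After JOIN users (6 rows):
depts.code | depts.name | depts.id | depts.qty | users.qty | users.city
Z2 | carol | 8 | 4 | 4 | BOS
Z2 | carol | 8 | 4 | 4 | DEN
Z1 | dave | 8 | 90 | 90 | NY
Z1 | dave | 8 | 90 | 90 | CHI
Z1 | dave | 8 | 90 | 90 | CHI
Z1 | dave | 8 | 90 | 90 | BOS
After WHERE (1 rows):
depts.code | depts.name | depts.id | depts.qty | users.qty | users.city
Z1 | dave | 8 | 90 | 90 | NY
After GROUP BY (1 rows):
depts.name | sum_id
dave | 8
After ORDER BY (1 rows):
depts.name | sum_id
dave | 8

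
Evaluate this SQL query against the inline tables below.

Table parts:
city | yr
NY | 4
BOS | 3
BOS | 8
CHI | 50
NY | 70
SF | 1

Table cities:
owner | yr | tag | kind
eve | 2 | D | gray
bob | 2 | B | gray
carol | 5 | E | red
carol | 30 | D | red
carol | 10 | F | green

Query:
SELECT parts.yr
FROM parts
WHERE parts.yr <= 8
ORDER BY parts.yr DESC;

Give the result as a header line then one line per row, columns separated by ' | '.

== RESULT ==
parts.yr
8
4
3
1

Derivation:
After WHERE (4 rows):
parts.city | parts.yr
NY | 4
BOS | 3
BOS | 8
SF | 1
After SELECT (4 rows):
parts.yr
4
3
8
1
After ORDER BY (4 rows):
parts.yr
8
4
3
1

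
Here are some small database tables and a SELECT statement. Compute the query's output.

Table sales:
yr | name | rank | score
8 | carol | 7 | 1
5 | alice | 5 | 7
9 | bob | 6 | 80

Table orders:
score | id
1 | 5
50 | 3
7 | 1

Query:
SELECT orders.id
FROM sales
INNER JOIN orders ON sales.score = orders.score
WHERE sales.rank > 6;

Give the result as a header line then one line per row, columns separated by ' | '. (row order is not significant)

After JOIN orders (2 rows):
sales.yr | sales.name | sales.rank | sales.score | orders.score | orders.id
8 | carol | 7 | 1 | 1 | 5
5 | alice | 5 | 7 | 7 | 1
After WHERE (1 rows):
sales.yr | sales.name | sales.rank | sales.score | orders.score | orders.id
8 | carol | 7 | 1 | 1 | 5
After SELECT (1 rows):
orders.id
5

== RESULT ==
orders.id
5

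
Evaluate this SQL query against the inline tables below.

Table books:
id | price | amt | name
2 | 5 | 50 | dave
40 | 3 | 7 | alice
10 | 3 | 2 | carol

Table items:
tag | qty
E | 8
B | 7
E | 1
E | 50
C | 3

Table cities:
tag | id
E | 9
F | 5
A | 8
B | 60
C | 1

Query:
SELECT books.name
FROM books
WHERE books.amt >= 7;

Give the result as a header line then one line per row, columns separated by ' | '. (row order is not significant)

After WHERE (2 rows):
books.id | books.price | books.amt | books.name
2 | 5 | 50 | dave
40 | 3 | 7 | alice
After SELECT (2 rows):
books.name
dave
alice

== RESULT ==
books.name
dave
alice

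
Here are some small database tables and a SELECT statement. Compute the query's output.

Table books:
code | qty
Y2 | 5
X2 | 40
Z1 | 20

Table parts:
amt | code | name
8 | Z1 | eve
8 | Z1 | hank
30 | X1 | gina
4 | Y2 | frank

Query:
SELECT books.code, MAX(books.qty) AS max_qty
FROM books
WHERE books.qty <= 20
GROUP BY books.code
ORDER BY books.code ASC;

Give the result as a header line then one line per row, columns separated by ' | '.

== RESULT ==
books.code | max_qty
Y2 | 5
Z1 | 20

Derivation:
After WHERE (2 rows):
books.code | books.qty
Y2 | 5
Z1 | 20
After GROUP BY (2 rows):
books.code | max_qty
Y2 | 5
Z1 | 20
After ORDER BY (2 rows):
books.code | max_qty
Y2 | 5
Z1 | 20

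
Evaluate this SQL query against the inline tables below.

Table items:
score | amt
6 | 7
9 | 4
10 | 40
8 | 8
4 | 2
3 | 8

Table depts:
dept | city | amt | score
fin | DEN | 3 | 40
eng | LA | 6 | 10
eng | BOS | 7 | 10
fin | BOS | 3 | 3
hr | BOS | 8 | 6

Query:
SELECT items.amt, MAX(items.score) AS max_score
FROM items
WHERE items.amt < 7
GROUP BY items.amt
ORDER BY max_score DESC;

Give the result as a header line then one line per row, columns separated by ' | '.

After WHERE (2 rows):
items.score | items.amt
9 | 4
4 | 2
After GROUP BY (2 rows):
items.amt | max_score
4 | 9
2 | 4
After ORDER BY (2 rows):
items.amt | max_score
4 | 9
2 | 4

== RESULT ==
items.amt | max_score
4 | 9
2 | 4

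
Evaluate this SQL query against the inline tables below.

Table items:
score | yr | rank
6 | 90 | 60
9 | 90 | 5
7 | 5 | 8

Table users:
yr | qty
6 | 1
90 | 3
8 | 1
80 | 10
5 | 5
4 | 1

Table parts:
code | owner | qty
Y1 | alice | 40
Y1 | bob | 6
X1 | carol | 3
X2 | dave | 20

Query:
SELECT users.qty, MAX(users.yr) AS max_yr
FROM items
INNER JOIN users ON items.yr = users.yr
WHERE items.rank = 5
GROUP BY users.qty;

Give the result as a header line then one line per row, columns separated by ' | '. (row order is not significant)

== RESULT ==
users.qty | max_yr
3 | 90

Derivation:
After JOIN users (3 rows):
items.score | items.yr | items.rank | users.yr | users.qty
6 | 90 | 60 | 90 | 3
9 | 90 | 5 | 90 | 3
7 | 5 | 8 | 5 | 5
After WHERE (1 rows):
items.score | items.yr | items.rank | users.yr | users.qty
9 | 90 | 5 | 90 | 3
After GROUP BY (1 rows):
users.qty | max_yr
3 | 90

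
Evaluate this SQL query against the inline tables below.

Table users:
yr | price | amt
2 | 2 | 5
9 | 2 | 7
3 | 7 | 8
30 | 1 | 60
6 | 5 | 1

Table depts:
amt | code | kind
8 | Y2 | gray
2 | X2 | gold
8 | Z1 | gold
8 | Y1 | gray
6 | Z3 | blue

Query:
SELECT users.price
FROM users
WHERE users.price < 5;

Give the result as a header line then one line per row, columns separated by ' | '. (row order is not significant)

After WHERE (3 rows):
users.yr | users.price | users.amt
2 | 2 | 5
9 | 2 | 7
30 | 1 | 60
After SELECT (3 rows):
users.price
2
2
1

== RESULT ==
users.price
2
2
1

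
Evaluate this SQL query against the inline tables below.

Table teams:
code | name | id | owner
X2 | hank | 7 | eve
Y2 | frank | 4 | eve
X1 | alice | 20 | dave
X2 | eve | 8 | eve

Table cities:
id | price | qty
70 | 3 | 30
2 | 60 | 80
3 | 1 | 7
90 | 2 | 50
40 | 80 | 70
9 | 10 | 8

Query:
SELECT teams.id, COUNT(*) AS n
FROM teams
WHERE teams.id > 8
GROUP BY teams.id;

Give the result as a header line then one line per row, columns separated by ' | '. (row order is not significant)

== RESULT ==
teams.id | n
20 | 1

Derivation:
After WHERE (1 rows):
teams.code | teams.name | teams.id | teams.owner
X1 | alice | 20 | dave
After GROUP BY (1 rows):
teams.id | n
20 | 1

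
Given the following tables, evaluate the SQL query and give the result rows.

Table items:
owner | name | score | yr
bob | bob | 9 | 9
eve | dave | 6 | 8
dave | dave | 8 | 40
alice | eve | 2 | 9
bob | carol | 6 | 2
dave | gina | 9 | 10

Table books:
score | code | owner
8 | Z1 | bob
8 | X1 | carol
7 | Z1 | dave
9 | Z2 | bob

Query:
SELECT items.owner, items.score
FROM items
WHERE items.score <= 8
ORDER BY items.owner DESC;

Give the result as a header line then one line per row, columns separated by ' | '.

== RESULT ==
items.owner | items.score
eve | 6
dave | 8
bob | 6
alice | 2

Derivation:
After WHERE (4 rows):
items.owner | items.name | items.score | items.yr
eve | dave | 6 | 8
dave | dave | 8 | 40
alice | eve | 2 | 9
bob | carol | 6 | 2
After SELECT (4 rows):
items.owner | items.score
eve | 6
dave | 8
alice | 2
bob | 6
After ORDER BY (4 rows):
items.owner | items.score
eve | 6
dave | 8
bob | 6
alice | 2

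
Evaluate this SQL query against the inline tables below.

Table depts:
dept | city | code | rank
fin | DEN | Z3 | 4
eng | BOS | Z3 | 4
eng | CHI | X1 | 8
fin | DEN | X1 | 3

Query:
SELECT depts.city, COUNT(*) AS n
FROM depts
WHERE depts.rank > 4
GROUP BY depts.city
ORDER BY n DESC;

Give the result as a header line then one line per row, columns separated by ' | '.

After WHERE (1 rows):
depts.dept | depts.city | depts.code | depts.rank
eng | CHI | X1 | 8
After GROUP BY (1 rows):
depts.city | n
CHI | 1
After ORDER BY (1 rows):
depts.city | n
CHI | 1

== RESULT ==
depts.city | n
CHI | 1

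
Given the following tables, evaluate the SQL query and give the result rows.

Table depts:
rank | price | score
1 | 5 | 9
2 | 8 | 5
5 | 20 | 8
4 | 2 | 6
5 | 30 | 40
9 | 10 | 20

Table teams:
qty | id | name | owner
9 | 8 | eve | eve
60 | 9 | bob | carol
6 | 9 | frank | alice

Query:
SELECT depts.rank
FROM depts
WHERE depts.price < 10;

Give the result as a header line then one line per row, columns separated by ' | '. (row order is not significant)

After WHERE (3 rows):
depts.rank | depts.price | depts.score
1 | 5 | 9
2 | 8 | 5
4 | 2 | 6
After SELECT (3 rows):
depts.rank
1
2
4

== RESULT ==
depts.rank
1
2
4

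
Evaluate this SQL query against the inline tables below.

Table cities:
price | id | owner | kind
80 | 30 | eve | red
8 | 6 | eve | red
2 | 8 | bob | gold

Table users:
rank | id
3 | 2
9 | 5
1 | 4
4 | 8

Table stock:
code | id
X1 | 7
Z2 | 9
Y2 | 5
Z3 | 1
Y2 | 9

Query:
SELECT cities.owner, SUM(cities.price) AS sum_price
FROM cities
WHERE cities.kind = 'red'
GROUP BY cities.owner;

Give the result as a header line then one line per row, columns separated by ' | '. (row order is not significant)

After WHERE (2 rows):
cities.price | cities.id | cities.owner | cities.kind
80 | 30 | eve | red
8 | 6 | eve | red
After GROUP BY (1 rows):
cities.owner | sum_price
eve | 88

== RESULT ==
cities.owner | sum_price
eve | 88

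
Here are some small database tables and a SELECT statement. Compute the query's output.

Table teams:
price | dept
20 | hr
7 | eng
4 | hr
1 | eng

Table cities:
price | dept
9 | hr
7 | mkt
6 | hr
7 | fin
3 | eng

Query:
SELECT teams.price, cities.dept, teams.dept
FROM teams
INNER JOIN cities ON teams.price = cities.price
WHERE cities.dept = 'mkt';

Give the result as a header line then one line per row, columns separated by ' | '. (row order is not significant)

== RESULT ==
teams.price | cities.dept | teams.dept
7 | mkt | eng

Derivation:
After JOIN cities (2 rows):
teams.price | teams.dept | cities.price | cities.dept
7 | eng | 7 | mkt
7 | eng | 7 | fin
After WHERE (1 rows):
teams.price | teams.dept | cities.price | cities.dept
7 | eng | 7 | mkt
After SELECT (1 rows):
teams.price | cities.dept | teams.dept
7 | mkt | eng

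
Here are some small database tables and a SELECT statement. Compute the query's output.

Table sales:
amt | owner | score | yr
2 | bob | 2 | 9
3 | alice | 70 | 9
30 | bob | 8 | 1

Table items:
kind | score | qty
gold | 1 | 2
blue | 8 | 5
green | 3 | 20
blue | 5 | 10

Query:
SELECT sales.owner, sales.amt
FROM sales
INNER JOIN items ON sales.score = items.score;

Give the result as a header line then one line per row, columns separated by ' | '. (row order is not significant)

After JOIN items (1 rows):
sales.amt | sales.owner | sales.score | sales.yr | items.kind | items.score | items.qty
30 | bob | 8 | 1 | blue | 8 | 5
After SELECT (1 rows):
sales.owner | sales.amt
bob | 30

== RESULT ==
sales.owner | sales.amt
bob | 30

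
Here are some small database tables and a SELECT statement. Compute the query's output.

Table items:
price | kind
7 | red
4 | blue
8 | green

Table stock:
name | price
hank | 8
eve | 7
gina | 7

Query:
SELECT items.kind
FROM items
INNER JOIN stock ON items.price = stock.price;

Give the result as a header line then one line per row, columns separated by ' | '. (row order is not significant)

After JOIN stock (3 rows):
items.price | items.kind | stock.name | stock.price
7 | red | eve | 7
7 | red | gina | 7
8 | green | hank | 8
After SELECT (3 rows):
items.kind
red
red
green

== RESULT ==
items.kind
red
red
green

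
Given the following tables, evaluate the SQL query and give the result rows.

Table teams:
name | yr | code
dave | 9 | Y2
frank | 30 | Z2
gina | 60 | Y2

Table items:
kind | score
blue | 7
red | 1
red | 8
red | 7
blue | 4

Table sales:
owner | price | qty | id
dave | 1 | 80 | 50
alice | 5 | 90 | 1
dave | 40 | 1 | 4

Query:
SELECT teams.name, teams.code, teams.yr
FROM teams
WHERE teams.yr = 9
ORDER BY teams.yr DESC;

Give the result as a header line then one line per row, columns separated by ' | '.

== RESULT ==
teams.name | teams.code | teams.yr
dave | Y2 | 9

Derivation:
After WHERE (1 rows):
teams.name | teams.yr | teams.code
dave | 9 | Y2
After SELECT (1 rows):
teams.name | teams.code | teams.yr
dave | Y2 | 9
After ORDER BY (1 rows):
teams.name | teams.code | teams.yr
dave | Y2 | 9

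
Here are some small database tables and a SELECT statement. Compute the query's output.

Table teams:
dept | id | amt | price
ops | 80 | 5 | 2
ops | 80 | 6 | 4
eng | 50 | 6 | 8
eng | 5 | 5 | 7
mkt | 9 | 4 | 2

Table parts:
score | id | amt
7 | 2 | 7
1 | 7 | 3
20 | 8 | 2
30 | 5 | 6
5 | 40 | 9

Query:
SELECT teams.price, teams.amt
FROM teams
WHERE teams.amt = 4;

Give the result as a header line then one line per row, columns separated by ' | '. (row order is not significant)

== RESULT ==
teams.price | teams.amt
2 | 4

Derivation:
After WHERE (1 rows):
teams.dept | teams.id | teams.amt | teams.price
mkt | 9 | 4 | 2
After SELECT (1 rows):
teams.price | teams.amt
2 | 4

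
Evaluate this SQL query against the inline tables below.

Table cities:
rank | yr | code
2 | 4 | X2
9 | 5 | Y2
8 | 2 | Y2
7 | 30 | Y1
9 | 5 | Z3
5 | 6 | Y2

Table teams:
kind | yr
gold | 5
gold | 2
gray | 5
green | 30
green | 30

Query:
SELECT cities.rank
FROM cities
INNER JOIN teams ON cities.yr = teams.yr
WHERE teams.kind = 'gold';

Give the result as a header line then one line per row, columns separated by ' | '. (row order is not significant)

After JOIN teams (7 rows):
cities.rank | cities.yr | cities.code | teams.kind | teams.yr
9 | 5 | Y2 | gold | 5
9 | 5 | Y2 | gray | 5
8 | 2 | Y2 | gold | 2
7 | 30 | Y1 | green | 30
7 | 30 | Y1 | green | 30
9 | 5 | Z3 | gold | 5
9 | 5 | Z3 | gray | 5
After WHERE (3 rows):
cities.rank | cities.yr | cities.code | teams.kind | teams.yr
9 | 5 | Y2 | gold | 5
8 | 2 | Y2 | gold | 2
9 | 5 | Z3 | gold | 5
After SELECT (3 rows):
cities.rank
9
8
9

== RESULT ==
cities.rank
9
8
9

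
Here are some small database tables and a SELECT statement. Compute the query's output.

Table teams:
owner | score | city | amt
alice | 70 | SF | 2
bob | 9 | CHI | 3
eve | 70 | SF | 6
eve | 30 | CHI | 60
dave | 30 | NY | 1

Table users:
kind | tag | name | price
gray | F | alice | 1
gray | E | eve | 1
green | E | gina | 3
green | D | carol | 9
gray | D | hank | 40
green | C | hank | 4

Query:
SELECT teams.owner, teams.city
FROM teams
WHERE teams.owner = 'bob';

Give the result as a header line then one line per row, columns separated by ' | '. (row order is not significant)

== RESULT ==
teams.owner | teams.city
bob | CHI

Derivation:
After WHERE (1 rows):
teams.owner | teams.score | teams.city | teams.amt
bob | 9 | CHI | 3
After SELECT (1 rows):
teams.owner | teams.city
bob | CHI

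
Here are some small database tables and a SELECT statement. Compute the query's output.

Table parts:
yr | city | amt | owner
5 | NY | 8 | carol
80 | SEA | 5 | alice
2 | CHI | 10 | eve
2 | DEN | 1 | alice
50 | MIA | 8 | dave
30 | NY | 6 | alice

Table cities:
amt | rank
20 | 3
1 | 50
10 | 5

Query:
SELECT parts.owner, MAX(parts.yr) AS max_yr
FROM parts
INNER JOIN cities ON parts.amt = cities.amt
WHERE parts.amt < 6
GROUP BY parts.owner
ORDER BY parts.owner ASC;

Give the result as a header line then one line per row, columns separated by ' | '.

After JOIN cities (2 rows):
parts.yr | parts.city | parts.amt | parts.owner | cities.amt | cities.rank
2 | CHI | 10 | eve | 10 | 5
2 | DEN | 1 | alice | 1 | 50
After WHERE (1 rows):
parts.yr | parts.city | parts.amt | parts.owner | cities.amt | cities.rank
2 | DEN | 1 | alice | 1 | 50
After GROUP BY (1 rows):
parts.owner | max_yr
alice | 2
After ORDER BY (1 rows):
parts.owner | max_yr
alice | 2

== RESULT ==
parts.owner | max_yr
alice | 2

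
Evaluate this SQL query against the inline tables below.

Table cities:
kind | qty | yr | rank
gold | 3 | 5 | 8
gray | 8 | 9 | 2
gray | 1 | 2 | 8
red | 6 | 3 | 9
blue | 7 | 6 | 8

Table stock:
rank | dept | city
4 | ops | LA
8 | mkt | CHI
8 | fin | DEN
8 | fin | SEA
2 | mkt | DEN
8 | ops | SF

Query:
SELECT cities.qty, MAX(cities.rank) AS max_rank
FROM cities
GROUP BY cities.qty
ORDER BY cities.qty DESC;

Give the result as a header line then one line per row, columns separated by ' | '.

== RESULT ==
cities.qty | max_rank
8 | 2
7 | 8
6 | 9
3 | 8
1 | 8

Derivation:
After GROUP BY (5 rows):
cities.qty | max_rank
3 | 8
8 | 2
1 | 8
6 | 9
7 | 8
After ORDER BY (5 rows):
cities.qty | max_rank
8 | 2
7 | 8
6 | 9
3 | 8
1 | 8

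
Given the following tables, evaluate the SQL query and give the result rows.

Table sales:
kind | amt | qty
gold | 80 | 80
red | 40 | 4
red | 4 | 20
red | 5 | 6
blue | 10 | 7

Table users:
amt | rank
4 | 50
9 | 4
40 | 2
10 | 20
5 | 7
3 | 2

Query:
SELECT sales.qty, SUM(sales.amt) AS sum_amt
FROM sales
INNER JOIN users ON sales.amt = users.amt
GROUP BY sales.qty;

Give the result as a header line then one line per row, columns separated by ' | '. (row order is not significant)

== RESULT ==
sales.qty | sum_amt
4 | 40
20 | 4
6 | 5
7 | 10

Derivation:
After JOIN users (4 rows):
sales.kind | sales.amt | sales.qty | users.amt | users.rank
red | 40 | 4 | 40 | 2
red | 4 | 20 | 4 | 50
red | 5 | 6 | 5 | 7
blue | 10 | 7 | 10 | 20
After GROUP BY (4 rows):
sales.qty | sum_amt
4 | 40
20 | 4
6 | 5
7 | 10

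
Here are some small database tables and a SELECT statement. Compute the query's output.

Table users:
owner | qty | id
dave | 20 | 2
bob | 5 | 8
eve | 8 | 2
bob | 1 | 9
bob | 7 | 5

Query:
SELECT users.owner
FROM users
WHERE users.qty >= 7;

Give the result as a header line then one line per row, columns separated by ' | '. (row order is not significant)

== RESULT ==
users.owner
dave
eve
bob

Derivation:
After WHERE (3 rows):
users.owner | users.qty | users.id
dave | 20 | 2
eve | 8 | 2
bob | 7 | 5
After SELECT (3 rows):
users.owner
dave
eve
bob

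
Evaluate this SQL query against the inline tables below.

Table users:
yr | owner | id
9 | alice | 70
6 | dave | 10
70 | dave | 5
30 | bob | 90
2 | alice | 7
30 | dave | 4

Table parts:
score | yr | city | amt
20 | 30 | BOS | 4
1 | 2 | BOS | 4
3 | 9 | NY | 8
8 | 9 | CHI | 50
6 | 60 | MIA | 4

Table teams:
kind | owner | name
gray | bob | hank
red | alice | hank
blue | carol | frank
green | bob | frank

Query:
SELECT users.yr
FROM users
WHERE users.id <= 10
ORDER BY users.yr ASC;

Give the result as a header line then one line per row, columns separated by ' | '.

== RESULT ==
users.yr
2
6
30
70

Derivation:
After WHERE (4 rows):
users.yr | users.owner | users.id
6 | dave | 10
70 | dave | 5
2 | alice | 7
30 | dave | 4
After SELECT (4 rows):
users.yr
6
70
2
30
After ORDER BY (4 rows):
users.yr
2
6
30
70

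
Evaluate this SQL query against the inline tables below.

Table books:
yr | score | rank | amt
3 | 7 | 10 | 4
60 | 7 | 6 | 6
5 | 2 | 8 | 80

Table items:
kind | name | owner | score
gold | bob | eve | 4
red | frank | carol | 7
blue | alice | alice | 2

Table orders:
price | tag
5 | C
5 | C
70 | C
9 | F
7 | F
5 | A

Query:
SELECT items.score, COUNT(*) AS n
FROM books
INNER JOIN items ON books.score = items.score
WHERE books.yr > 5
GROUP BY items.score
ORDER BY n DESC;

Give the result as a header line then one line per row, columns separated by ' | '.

== RESULT ==
items.score | n
7 | 1

Derivation:
After JOIN items (3 rows):
books.yr | books.score | books.rank | books.amt | items.kind | items.name | items.owner | items.score
3 | 7 | 10 | 4 | red | frank | carol | 7
60 | 7 | 6 | 6 | red | frank | carol | 7
5 | 2 | 8 | 80 | blue | alice | alice | 2
After WHERE (1 rows):
books.yr | books.score | books.rank | books.amt | items.kind | items.name | items.owner | items.score
60 | 7 | 6 | 6 | red | frank | carol | 7
After GROUP BY (1 rows):
items.score | n
7 | 1
After ORDER BY (1 rows):
items.score | n
7 | 1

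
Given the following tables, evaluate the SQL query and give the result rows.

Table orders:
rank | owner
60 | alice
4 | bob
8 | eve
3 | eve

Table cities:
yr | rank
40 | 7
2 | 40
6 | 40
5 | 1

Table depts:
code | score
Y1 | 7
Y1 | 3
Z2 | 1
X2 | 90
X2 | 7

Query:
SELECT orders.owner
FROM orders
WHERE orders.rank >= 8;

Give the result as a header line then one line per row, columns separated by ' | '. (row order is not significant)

== RESULT ==
orders.owner
alice
eve

Derivation:
After WHERE (2 rows):
orders.rank | orders.owner
60 | alice
8 | eve
After SELECT (2 rows):
orders.owner
alice
eve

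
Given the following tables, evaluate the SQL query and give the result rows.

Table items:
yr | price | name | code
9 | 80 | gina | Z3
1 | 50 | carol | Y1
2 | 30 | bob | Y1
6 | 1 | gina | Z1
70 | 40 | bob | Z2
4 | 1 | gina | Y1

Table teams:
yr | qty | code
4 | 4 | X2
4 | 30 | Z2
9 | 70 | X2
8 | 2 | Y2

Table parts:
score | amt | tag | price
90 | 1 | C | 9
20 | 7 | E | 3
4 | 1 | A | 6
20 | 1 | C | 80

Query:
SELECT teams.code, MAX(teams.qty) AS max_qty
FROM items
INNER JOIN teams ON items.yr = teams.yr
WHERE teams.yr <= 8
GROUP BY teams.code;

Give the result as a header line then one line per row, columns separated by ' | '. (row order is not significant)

After JOIN teams (3 rows):
items.yr | items.price | items.name | items.code | teams.yr | teams.qty | teams.code
9 | 80 | gina | Z3 | 9 | 70 | X2
4 | 1 | gina | Y1 | 4 | 4 | X2
4 | 1 | gina | Y1 | 4 | 30 | Z2
After WHERE (2 rows):
items.yr | items.price | items.name | items.code | teams.yr | teams.qty | teams.code
4 | 1 | gina | Y1 | 4 | 4 | X2
4 | 1 | gina | Y1 | 4 | 30 | Z2
After GROUP BY (2 rows):
teams.code | max_qty
X2 | 4
Z2 | 30

== RESULT ==
teams.code | max_qty
X2 | 4
Z2 | 30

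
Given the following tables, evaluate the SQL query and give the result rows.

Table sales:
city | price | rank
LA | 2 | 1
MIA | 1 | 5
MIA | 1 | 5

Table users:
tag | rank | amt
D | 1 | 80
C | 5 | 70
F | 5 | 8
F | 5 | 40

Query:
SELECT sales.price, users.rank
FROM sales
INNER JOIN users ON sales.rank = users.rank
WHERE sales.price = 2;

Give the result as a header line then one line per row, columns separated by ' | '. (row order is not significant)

== RESULT ==
sales.price | users.rank
2 | 1

Derivation:
After JOIN users (7 rows):
sales.city | sales.price | sales.rank | users.tag | users.rank | users.amt
LA | 2 | 1 | D | 1 | 80
MIA | 1 | 5 | C | 5 | 70
MIA | 1 | 5 | F | 5 | 8
MIA | 1 | 5 | F | 5 | 40
MIA | 1 | 5 | C | 5 | 70
MIA | 1 | 5 | F | 5 | 8
MIA | 1 | 5 | F | 5 | 40
After WHERE (1 rows):
sales.city | sales.price | sales.rank | users.tag | users.rank | users.amt
LA | 2 | 1 | D | 1 | 80
After SELECT (1 rows):
sales.price | users.rank
2 | 1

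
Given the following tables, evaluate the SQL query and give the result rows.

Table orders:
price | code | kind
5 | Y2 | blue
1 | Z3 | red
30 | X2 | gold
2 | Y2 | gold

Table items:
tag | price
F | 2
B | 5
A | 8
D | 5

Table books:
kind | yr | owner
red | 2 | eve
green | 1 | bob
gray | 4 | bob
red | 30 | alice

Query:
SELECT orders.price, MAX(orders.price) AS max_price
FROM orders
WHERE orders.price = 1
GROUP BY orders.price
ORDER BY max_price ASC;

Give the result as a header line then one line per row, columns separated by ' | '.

After WHERE (1 rows):
orders.price | orders.code | orders.kind
1 | Z3 | red
After GROUP BY (1 rows):
orders.price | max_price
1 | 1
After ORDER BY (1 rows):
orders.price | max_price
1 | 1

== RESULT ==
orders.price | max_price
1 | 1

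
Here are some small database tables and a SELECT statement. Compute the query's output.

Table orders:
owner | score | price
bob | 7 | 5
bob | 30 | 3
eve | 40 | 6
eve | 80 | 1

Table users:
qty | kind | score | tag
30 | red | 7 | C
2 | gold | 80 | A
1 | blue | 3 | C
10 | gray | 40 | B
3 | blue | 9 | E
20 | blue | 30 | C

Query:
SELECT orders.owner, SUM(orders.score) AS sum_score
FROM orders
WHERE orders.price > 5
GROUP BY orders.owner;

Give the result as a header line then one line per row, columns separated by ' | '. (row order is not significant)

== RESULT ==
orders.owner | sum_score
eve | 40

Derivation:
After WHERE (1 rows):
orders.owner | orders.score | orders.price
eve | 40 | 6
After GROUP BY (1 rows):
orders.owner | sum_score
eve | 40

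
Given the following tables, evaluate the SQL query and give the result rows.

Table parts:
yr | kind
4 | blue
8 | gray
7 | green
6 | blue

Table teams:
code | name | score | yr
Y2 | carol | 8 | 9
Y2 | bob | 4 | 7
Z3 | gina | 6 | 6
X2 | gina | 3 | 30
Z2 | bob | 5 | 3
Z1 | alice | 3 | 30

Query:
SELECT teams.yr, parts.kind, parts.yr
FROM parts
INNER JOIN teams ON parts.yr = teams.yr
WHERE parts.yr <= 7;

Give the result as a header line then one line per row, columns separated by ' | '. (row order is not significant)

== RESULT ==
teams.yr | parts.kind | parts.yr
7 | green | 7
6 | blue | 6

Derivation:
After JOIN teams (2 rows):
parts.yr | parts.kind | teams.code | teams.name | teams.score | teams.yr
7 | green | Y2 | bob | 4 | 7
6 | blue | Z3 | gina | 6 | 6
After WHERE (2 rows):
parts.yr | parts.kind | teams.code | teams.name | teams.score | teams.yr
7 | green | Y2 | bob | 4 | 7
6 | blue | Z3 | gina | 6 | 6
After SELECT (2 rows):
teams.yr | parts.kind | parts.yr
7 | green | 7
6 | blue | 6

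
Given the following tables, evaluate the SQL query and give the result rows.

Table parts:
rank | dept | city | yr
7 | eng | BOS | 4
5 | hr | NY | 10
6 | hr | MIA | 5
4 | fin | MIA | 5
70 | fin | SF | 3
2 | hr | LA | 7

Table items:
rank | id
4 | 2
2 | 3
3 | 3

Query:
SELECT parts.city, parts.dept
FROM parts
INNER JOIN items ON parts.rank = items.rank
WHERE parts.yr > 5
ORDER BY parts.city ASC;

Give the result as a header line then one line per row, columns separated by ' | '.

After JOIN items (2 rows):
parts.rank | parts.dept | parts.city | parts.yr | items.rank | items.id
4 | fin | MIA | 5 | 4 | 2
2 | hr | LA | 7 | 2 | 3
After WHERE (1 rows):
parts.rank | parts.dept | parts.city | parts.yr | items.rank | items.id
2 | hr | LA | 7 | 2 | 3
After SELECT (1 rows):
parts.city | parts.dept
LA | hr
After ORDER BY (1 rows):
parts.city | parts.dept
LA | hr

== RESULT ==
parts.city | parts.dept
LA | hr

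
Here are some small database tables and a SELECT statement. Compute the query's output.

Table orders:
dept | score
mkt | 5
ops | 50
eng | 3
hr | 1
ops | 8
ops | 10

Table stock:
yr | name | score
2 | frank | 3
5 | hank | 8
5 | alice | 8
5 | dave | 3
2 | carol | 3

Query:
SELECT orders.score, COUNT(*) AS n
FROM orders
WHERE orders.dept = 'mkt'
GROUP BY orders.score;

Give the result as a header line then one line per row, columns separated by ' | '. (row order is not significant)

== RESULT ==
orders.score | n
5 | 1

Derivation:
After WHERE (1 rows):
orders.dept | orders.score
mkt | 5
After GROUP BY (1 rows):
orders.score | n
5 | 1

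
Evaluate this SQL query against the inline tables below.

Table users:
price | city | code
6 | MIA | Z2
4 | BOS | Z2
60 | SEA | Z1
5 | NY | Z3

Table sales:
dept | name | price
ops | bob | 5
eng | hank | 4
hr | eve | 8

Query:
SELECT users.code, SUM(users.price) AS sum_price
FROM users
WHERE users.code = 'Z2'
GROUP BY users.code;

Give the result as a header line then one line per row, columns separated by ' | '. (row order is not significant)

After WHERE (2 rows):
users.price | users.city | users.code
6 | MIA | Z2
4 | BOS | Z2
After GROUP BY (1 rows):
users.code | sum_price
Z2 | 10

== RESULT ==
users.code | sum_price
Z2 | 10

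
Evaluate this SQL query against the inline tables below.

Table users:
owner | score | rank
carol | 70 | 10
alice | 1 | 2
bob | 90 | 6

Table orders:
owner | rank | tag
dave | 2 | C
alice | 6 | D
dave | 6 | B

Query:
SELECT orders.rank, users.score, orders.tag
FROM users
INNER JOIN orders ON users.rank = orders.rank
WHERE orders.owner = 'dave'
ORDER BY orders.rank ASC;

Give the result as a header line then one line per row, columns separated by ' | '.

== RESULT ==
orders.rank | users.score | orders.tag
2 | 1 | C
6 | 90 | B

Derivation:
After JOIN orders (3 rows):
users.owner | users.score | users.rank | orders.owner | orders.rank | orders.tag
alice | 1 | 2 | dave | 2 | C
bob | 90 | 6 | alice | 6 | D
bob | 90 | 6 | dave | 6 | B
After WHERE (2 rows):
users.owner | users.score | users.rank | orders.owner | orders.rank | orders.tag
alice | 1 | 2 | dave | 2 | C
bob | 90 | 6 | dave | 6 | B
After SELECT (2 rows):
orders.rank | users.score | orders.tag
2 | 1 | C
6 | 90 | B
After ORDER BY (2 rows):
orders.rank | users.score | orders.tag
2 | 1 | C
6 | 90 | B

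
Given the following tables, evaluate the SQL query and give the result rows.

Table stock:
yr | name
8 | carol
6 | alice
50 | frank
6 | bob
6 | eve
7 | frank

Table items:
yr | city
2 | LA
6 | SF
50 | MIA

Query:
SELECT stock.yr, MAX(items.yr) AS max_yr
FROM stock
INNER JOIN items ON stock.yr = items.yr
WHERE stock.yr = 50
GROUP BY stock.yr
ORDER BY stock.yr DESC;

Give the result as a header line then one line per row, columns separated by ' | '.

After JOIN items (4 rows):
stock.yr | stock.name | items.yr | items.city
6 | alice | 6 | SF
50 | frank | 50 | MIA
6 | bob | 6 | SF
6 | eve | 6 | SF
After WHERE (1 rows):
stock.yr | stock.name | items.yr | items.city
50 | frank | 50 | MIA
After GROUP BY (1 rows):
stock.yr | max_yr
50 | 50
After ORDER BY (1 rows):
stock.yr | max_yr
50 | 50

== RESULT ==
stock.yr | max_yr
50 | 50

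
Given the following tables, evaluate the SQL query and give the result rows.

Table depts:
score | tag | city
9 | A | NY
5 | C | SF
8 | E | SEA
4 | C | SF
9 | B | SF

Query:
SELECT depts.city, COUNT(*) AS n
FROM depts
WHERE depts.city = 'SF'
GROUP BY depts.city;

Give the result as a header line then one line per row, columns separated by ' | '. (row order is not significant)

After WHERE (3 rows):
depts.score | depts.tag | depts.city
5 | C | SF
4 | C | SF
9 | B | SF
After GROUP BY (1 rows):
depts.city | n
SF | 3

== RESULT ==
depts.city | n
SF | 3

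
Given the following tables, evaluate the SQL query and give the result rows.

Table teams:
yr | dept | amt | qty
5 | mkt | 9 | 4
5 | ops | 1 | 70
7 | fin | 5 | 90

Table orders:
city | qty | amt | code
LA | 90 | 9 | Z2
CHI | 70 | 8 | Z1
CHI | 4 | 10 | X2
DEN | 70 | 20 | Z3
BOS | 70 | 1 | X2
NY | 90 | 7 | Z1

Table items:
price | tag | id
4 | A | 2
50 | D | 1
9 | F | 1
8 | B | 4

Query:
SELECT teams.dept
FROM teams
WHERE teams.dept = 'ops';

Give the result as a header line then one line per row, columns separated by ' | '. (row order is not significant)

After WHERE (1 rows):
teams.yr | teams.dept | teams.amt | teams.qty
5 | ops | 1 | 70
After SELECT (1 rows):
teams.dept
ops

== RESULT ==
teams.dept
ops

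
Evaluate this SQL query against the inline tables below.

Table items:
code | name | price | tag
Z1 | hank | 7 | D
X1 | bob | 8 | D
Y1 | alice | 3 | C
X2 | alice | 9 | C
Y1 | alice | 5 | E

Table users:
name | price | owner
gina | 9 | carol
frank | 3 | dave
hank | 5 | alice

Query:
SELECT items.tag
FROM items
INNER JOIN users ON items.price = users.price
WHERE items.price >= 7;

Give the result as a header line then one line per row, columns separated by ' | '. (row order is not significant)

== RESULT ==
items.tag
C

Derivation:
After JOIN users (3 rows):
items.code | items.name | items.price | items.tag | users.name | users.price | users.owner
Y1 | alice | 3 | C | frank | 3 | dave
X2 | alice | 9 | C | gina | 9 | carol
Y1 | alice | 5 | E | hank | 5 | alice
After WHERE (1 rows):
items.code | items.name | items.price | items.tag | users.name | users.price | users.owner
X2 | alice | 9 | C | gina | 9 | carol
After SELECT (1 rows):
items.tag
C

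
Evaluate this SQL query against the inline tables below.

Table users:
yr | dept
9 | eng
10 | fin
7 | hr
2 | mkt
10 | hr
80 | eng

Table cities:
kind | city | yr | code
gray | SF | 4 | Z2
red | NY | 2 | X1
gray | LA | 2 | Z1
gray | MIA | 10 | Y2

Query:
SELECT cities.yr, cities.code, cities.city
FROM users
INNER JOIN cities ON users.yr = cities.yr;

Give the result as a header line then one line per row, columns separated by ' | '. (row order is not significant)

After JOIN cities (4 rows):
users.yr | users.dept | cities.kind | cities.city | cities.yr | cities.code
10 | fin | gray | MIA | 10 | Y2
2 | mkt | red | NY | 2 | X1
2 | mkt | gray | LA | 2 | Z1
10 | hr | gray | MIA | 10 | Y2
After SELECT (4 rows):
cities.yr | cities.code | cities.city
10 | Y2 | MIA
2 | X1 | NY
2 | Z1 | LA
10 | Y2 | MIA

== RESULT ==
cities.yr | cities.code | cities.city
10 | Y2 | MIA
2 | X1 | NY
2 | Z1 | LA
10 | Y2 | MIA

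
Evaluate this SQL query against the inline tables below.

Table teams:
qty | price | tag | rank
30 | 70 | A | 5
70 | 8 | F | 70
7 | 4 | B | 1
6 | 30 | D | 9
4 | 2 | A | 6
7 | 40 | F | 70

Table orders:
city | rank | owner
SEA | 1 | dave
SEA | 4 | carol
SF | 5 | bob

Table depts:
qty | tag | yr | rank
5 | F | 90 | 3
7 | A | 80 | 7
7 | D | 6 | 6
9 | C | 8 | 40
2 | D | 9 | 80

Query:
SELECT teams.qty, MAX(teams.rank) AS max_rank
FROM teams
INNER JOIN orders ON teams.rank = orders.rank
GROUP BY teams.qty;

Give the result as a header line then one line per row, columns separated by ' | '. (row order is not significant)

== RESULT ==
teams.qty | max_rank
30 | 5
7 | 1

Derivation:
After JOIN orders (2 rows):
teams.qty | teams.price | teams.tag | teams.rank | orders.city | orders.rank | orders.owner
30 | 70 | A | 5 | SF | 5 | bob
7 | 4 | B | 1 | SEA | 1 | dave
After GROUP BY (2 rows):
teams.qty | max_rank
30 | 5
7 | 1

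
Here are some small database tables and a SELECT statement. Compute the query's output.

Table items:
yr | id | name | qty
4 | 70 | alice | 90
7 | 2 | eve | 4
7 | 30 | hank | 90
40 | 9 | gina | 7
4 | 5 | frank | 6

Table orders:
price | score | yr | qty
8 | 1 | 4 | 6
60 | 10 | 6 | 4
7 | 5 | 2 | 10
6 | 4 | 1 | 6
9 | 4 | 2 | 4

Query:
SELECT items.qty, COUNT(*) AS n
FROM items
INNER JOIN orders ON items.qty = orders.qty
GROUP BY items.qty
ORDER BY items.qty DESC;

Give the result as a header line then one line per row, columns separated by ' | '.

After JOIN orders (4 rows):
items.yr | items.id | items.name | items.qty | orders.price | orders.score | orders.yr | orders.qty
7 | 2 | eve | 4 | 60 | 10 | 6 | 4
7 | 2 | eve | 4 | 9 | 4 | 2 | 4
4 | 5 | frank | 6 | 8 | 1 | 4 | 6
4 | 5 | frank | 6 | 6 | 4 | 1 | 6
After GROUP BY (2 rows):
items.qty | n
4 | 2
6 | 2
After ORDER BY (2 rows):
items.qty | n
6 | 2
4 | 2

== RESULT ==
items.qty | n
6 | 2
4 | 2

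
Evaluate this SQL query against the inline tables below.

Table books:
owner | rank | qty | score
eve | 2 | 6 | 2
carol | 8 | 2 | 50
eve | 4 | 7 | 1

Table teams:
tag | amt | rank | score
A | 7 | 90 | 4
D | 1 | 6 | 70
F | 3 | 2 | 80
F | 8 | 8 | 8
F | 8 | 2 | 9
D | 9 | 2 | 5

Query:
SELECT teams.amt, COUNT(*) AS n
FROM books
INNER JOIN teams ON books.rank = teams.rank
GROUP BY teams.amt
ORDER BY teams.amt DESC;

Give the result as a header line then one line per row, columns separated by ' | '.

== RESULT ==
teams.amt | n
9 | 1
8 | 2
3 | 1

Derivation:
After JOIN teams (4 rows):
books.owner | books.rank | books.qty | books.score | teams.tag | teams.amt | teams.rank | teams.score
eve | 2 | 6 | 2 | F | 3 | 2 | 80
eve | 2 | 6 | 2 | F | 8 | 2 | 9
eve | 2 | 6 | 2 | D | 9 | 2 | 5
carol | 8 | 2 | 50 | F | 8 | 8 | 8
After GROUP BY (3 rows):
teams.amt | n
3 | 1
8 | 2
9 | 1
After ORDER BY (3 rows):
teams.amt | n
9 | 1
8 | 2
3 | 1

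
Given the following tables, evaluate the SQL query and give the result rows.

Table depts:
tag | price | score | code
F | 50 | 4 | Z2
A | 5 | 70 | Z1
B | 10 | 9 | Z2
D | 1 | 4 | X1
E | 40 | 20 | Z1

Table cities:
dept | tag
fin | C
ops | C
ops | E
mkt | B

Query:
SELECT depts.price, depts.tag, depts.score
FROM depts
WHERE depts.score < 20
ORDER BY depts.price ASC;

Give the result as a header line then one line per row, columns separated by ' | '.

After WHERE (3 rows):
depts.tag | depts.price | depts.score | depts.code
F | 50 | 4 | Z2
B | 10 | 9 | Z2
D | 1 | 4 | X1
After SELECT (3 rows):
depts.price | depts.tag | depts.score
50 | F | 4
10 | B | 9
1 | D | 4
After ORDER BY (3 rows):
depts.price | depts.tag | depts.score
1 | D | 4
10 | B | 9
50 | F | 4

== RESULT ==
depts.price | depts.tag | depts.score
1 | D | 4
10 | B | 9
50 | F | 4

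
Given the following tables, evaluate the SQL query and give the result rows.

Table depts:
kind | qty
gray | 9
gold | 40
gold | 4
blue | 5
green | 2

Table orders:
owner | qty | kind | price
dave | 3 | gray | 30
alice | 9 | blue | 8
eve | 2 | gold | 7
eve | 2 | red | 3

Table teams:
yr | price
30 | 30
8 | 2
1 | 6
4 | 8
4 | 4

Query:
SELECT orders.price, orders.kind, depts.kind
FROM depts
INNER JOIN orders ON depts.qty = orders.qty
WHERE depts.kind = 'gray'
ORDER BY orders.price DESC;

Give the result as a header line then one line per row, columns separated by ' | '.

After JOIN orders (3 rows):
depts.kind | depts.qty | orders.owner | orders.qty | orders.kind | orders.price
gray | 9 | alice | 9 | blue | 8
green | 2 | eve | 2 | gold | 7
green | 2 | eve | 2 | red | 3
After WHERE (1 rows):
depts.kind | depts.qty | orders.owner | orders.qty | orders.kind | orders.price
gray | 9 | alice | 9 | blue | 8
After SELECT (1 rows):
orders.price | orders.kind | depts.kind
8 | blue | gray
After ORDER BY (1 rows):
orders.price | orders.kind | depts.kind
8 | blue | gray

== RESULT ==
orders.price | orders.kind | depts.kind
8 | blue | gray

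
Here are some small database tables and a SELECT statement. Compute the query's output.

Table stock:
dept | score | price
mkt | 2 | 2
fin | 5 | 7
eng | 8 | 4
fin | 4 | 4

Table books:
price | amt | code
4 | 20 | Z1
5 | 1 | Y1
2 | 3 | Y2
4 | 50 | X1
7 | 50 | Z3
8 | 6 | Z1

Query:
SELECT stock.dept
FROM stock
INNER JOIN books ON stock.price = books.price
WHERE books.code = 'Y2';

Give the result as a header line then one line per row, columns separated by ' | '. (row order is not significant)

After JOIN books (6 rows):
stock.dept | stock.score | stock.price | books.price | books.amt | books.code
mkt | 2 | 2 | 2 | 3 | Y2
fin | 5 | 7 | 7 | 50 | Z3
eng | 8 | 4 | 4 | 20 | Z1
eng | 8 | 4 | 4 | 50 | X1
fin | 4 | 4 | 4 | 20 | Z1
fin | 4 | 4 | 4 | 50 | X1
After WHERE (1 rows):
stock.dept | stock.score | stock.price | books.price | books.amt | books.code
mkt | 2 | 2 | 2 | 3 | Y2
After SELECT (1 rows):
stock.dept
mkt

== RESULT ==
stock.dept
mkt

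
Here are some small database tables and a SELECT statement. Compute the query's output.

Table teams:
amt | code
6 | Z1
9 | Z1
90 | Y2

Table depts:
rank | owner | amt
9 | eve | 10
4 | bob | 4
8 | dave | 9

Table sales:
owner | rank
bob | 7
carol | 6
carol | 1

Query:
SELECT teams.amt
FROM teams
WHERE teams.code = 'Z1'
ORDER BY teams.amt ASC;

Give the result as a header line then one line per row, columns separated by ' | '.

After WHERE (2 rows):
teams.amt | teams.code
6 | Z1
9 | Z1
After SELECT (2 rows):
teams.amt
6
9
After ORDER BY (2 rows):
teams.amt
6
9

== RESULT ==
teams.amt
6
9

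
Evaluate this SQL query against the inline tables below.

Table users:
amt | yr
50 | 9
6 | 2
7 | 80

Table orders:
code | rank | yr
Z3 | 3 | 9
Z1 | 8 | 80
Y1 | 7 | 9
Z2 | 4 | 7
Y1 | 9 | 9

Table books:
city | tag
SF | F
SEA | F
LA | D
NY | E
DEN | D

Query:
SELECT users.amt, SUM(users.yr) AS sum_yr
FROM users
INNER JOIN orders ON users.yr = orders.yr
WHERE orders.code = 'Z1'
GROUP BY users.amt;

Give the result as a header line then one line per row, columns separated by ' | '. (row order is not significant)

After JOIN orders (4 rows):
users.amt | users.yr | orders.code | orders.rank | orders.yr
50 | 9 | Z3 | 3 | 9
50 | 9 | Y1 | 7 | 9
50 | 9 | Y1 | 9 | 9
7 | 80 | Z1 | 8 | 80
After WHERE (1 rows):
users.amt | users.yr | orders.code | orders.rank | orders.yr
7 | 80 | Z1 | 8 | 80
After GROUP BY (1 rows):
users.amt | sum_yr
7 | 80

== RESULT ==
users.amt | sum_yr
7 | 80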